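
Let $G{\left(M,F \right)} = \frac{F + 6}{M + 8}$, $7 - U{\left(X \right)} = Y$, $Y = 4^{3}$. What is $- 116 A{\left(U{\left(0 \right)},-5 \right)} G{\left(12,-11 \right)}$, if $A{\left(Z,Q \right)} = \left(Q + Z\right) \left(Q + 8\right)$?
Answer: $-5394$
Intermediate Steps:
$Y = 64$
$U{\left(X \right)} = -57$ ($U{\left(X \right)} = 7 - 64 = -57$)
$G{\left(M,F \right)} = \frac{6 + F}{8 + M}$
$A{\left(Z,Q \right)} = \left(8 + Q\right) \left(Q + Z\right)$ ($A{\left(Z,Q \right)} = \left(Q + Z\right) \left(8 + Q\right) = \left(8 + Q\right) \left(Q + Z\right)$)
$- 116 A{\left(U{\left(0 \right)},-5 \right)} G{\left(12,-11 \right)} = - 116 \left(\left(-5\right)^{2} + 8 \left(-5\right) + 8 \left(-57\right) - -285\right) \frac{6 - 11}{8 + 12} = - 116 \left(25 - 40 - 456 + 285\right) \frac{1}{20} \left(-5\right) = \left(-116\right) \left(-186\right) \frac{1}{20} \left(-5\right) = 21576 \left(- \frac{1}{4}\right) = -5394$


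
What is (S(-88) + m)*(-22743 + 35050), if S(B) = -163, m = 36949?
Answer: 452725302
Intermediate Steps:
(S(-88) + m)*(-22743 + 35050) = (-163 + 36949)*(-22743 + 35050) = 36786*12307 = 452725302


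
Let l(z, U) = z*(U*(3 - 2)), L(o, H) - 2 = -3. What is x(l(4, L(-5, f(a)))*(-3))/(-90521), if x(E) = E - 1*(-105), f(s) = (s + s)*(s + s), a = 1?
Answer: -117/90521 ≈ -0.0012925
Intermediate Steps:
f(s) = 4*s² (f(s) = (2*s)*(2*s) = 4*s²)
L(o, H) = -1 (L(o, H) = 2 - 3 = -1)
l(z, U) = U*z (l(z, U) = z*(U*1) = z*U = U*z)
x(E) = 105 + E (x(E) = E + 105 = 105 + E)
x(l(4, L(-5, f(a)))*(-3))/(-90521) = (105 - 1*4*(-3))/(-90521) = (105 - 4*(-3))*(-1/90521) = (105 + 12)*(-1/90521) = 117*(-1/90521) = -117/90521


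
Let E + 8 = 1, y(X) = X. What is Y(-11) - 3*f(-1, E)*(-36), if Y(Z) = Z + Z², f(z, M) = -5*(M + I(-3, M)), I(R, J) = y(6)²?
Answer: -15550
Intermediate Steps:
E = -7 (E = -8 + 1 = -7)
I(R, J) = 36 (I(R, J) = 6² = 36)
f(z, M) = -180 - 5*M (f(z, M) = -5*(M + 36) = -5*(36 + M) = -180 - 5*M)
Y(-11) - 3*f(-1, E)*(-36) = -11*(1 - 11) - 3*(-180 - 5*(-7))*(-36) = -11*(-10) - 3*(-180 + 35)*(-36) = 110 - 3*(-145)*(-36) = 110 + 435*(-36) = 110 - 15660 = -15550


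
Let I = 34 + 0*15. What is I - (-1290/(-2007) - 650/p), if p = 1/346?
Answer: 150480416/669 ≈ 2.2493e+5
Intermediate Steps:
p = 1/346 ≈ 0.0028902
I = 34 (I = 34 + 0 = 34)
I - (-1290/(-2007) - 650/p) = 34 - (-1290/(-2007) - 650/1/346) = 34 - (-1290*(-1/2007) - 650*346) = 34 - (430/669 - 224900) = 34 - 1*(-150457670/669) = 34 + 150457670/669 = 150480416/669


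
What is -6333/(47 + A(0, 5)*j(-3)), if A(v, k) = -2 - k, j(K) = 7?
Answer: 6333/2 ≈ 3166.5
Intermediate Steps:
-6333/(47 + A(0, 5)*j(-3)) = -6333/(47 + (-2 - 1*5)*7) = -6333/(47 + (-2 - 5)*7) = -6333/(47 - 7*7) = -6333/(47 - 49) = -6333/(-2) = -6333*(-½) = 6333/2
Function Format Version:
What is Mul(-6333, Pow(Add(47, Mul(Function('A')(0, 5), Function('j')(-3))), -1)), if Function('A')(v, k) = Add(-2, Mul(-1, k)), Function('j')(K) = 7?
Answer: Rational(6333, 2) ≈ 3166.5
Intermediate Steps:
Mul(-6333, Pow(Add(47, Mul(Function('A')(0, 5), Function('j')(-3))), -1)) = Mul(-6333, Pow(Add(47, Mul(Add(-2, Mul(-1, 5)), 7)), -1)) = Mul(-6333, Pow(Add(47, Mul(Add(-2, -5), 7)), -1)) = Mul(-6333, Pow(Add(47, Mul(-7, 7)), -1)) = Mul(-6333, Pow(Add(47, -49), -1)) = Mul(-6333, Pow(-2, -1)) = Mul(-6333, Rational(-1, 2)) = Rational(6333, 2)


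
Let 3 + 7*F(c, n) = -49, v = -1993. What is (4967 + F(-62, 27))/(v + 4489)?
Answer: 34717/17472 ≈ 1.9870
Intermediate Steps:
F(c, n) = -52/7 (F(c, n) = -3/7 + (⅐)*(-49) = -3/7 - 7 = -52/7)
(4967 + F(-62, 27))/(v + 4489) = (4967 - 52/7)/(-1993 + 4489) = (34717/7)/2496 = (34717/7)*(1/2496) = 34717/17472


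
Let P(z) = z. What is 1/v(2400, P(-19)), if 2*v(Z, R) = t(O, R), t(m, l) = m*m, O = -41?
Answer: 2/1681 ≈ 0.0011898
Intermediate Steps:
t(m, l) = m**2
v(Z, R) = 1681/2 (v(Z, R) = (1/2)*(-41)**2 = (1/2)*1681 = 1681/2)
1/v(2400, P(-19)) = 1/(1681/2) = 2/1681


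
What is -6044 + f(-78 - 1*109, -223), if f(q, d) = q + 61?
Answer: -6170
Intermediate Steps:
f(q, d) = 61 + q
-6044 + f(-78 - 1*109, -223) = -6044 + (61 + (-78 - 1*109)) = -6044 + (61 + (-78 - 109)) = -6044 + (61 - 187) = -6044 - 126 = -6170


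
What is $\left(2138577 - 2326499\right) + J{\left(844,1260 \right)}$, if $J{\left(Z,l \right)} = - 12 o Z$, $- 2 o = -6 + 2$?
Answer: $-208178$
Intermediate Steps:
$o = 2$ ($o = - \frac{-6 + 2}{2} = \left(- \frac{1}{2}\right) \left(-4\right) = 2$)
$J{\left(Z,l \right)} = - 24 Z$ ($J{\left(Z,l \right)} = \left(-12\right) 2 Z = - 24 Z$)
$\left(2138577 - 2326499\right) + J{\left(844,1260 \right)} = \left(2138577 - 2326499\right) - 20256 = -187922 - 20256 = -208178$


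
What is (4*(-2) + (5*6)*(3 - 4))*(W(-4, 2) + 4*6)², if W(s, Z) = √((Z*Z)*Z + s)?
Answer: -25688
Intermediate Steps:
W(s, Z) = √(s + Z³) (W(s, Z) = √(Z²*Z + s) = √(Z³ + s) = √(s + Z³))
(4*(-2) + (5*6)*(3 - 4))*(W(-4, 2) + 4*6)² = (4*(-2) + (5*6)*(3 - 4))*(√(-4 + 2³) + 4*6)² = (-8 + 30*(-1))*(√(-4 + 8) + 24)² = (-8 - 30)*(√4 + 24)² = -38*(2 + 24)² = -38*26² = -38*676 = -25688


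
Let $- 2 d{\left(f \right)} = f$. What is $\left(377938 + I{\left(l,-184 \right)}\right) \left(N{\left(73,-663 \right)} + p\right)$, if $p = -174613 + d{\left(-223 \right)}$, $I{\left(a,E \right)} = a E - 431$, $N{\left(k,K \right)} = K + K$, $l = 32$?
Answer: $- \frac{130681679445}{2} \approx -6.5341 \cdot 10^{10}$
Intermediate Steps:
$d{\left(f \right)} = - \frac{f}{2}$
$N{\left(k,K \right)} = 2 K$
$I{\left(a,E \right)} = -431 + E a$ ($I{\left(a,E \right)} = E a - 431 = -431 + E a$)
$p = - \frac{349003}{2}$ ($p = -174613 - - \frac{223}{2} = -174613 + \frac{223}{2} = - \frac{349003}{2} \approx -1.745 \cdot 10^{5}$)
$\left(377938 + I{\left(l,-184 \right)}\right) \left(N{\left(73,-663 \right)} + p\right) = \left(377938 - 6319\right) \left(2 \left(-663\right) - \frac{349003}{2}\right) = \left(377938 - 6319\right) \left(-1326 - \frac{349003}{2}\right) = \left(377938 - 6319\right) \left(- \frac{351655}{2}\right) = 371619 \left(- \frac{351655}{2}\right) = - \frac{130681679445}{2}$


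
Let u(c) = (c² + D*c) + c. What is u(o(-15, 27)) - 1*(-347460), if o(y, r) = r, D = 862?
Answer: 371490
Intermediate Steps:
u(c) = c² + 863*c (u(c) = (c² + 862*c) + c = c² + 863*c)
u(o(-15, 27)) - 1*(-347460) = 27*(863 + 27) - 1*(-347460) = 27*890 + 347460 = 24030 + 347460 = 371490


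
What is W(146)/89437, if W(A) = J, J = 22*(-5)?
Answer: -110/89437 ≈ -0.0012299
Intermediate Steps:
J = -110
W(A) = -110
W(146)/89437 = -110/89437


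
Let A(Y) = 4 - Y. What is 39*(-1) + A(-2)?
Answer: -33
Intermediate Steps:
39*(-1) + A(-2) = 39*(-1) + (4 - 1*(-2)) = -39 + (4 + 2) = -39 + 6 = -33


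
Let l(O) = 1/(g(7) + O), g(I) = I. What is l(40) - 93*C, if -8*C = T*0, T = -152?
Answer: 1/47 ≈ 0.021277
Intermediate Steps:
C = 0 (C = -(-19)*0 = -⅛*0 = 0)
l(O) = 1/(7 + O)
l(40) - 93*C = 1/(7 + 40) - 93*0 = 1/47 + 0 = 1/47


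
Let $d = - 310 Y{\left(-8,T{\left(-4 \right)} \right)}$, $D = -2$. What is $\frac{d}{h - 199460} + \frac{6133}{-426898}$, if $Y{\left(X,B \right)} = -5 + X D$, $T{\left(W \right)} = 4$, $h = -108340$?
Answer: $- \frac{21600761}{6569960220} \approx -0.0032878$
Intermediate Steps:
$Y{\left(X,B \right)} = -5 - 2 X$ ($Y{\left(X,B \right)} = -5 + X \left(-2\right) = -5 - 2 X$)
$d = -3410$ ($d = - 310 \left(-5 - -16\right) = - 310 \left(-5 + 16\right) = \left(-310\right) 11 = -3410$)
$\frac{d}{h - 199460} + \frac{6133}{-426898} = - \frac{3410}{-108340 - 199460} + \frac{6133}{-426898} = - \frac{3410}{-108340 - 199460} + 6133 \left(- \frac{1}{426898}\right) = - \frac{3410}{-307800} - \frac{6133}{426898} = \left(-3410\right) \left(- \frac{1}{307800}\right) - \frac{6133}{426898} = \frac{341}{30780} - \frac{6133}{426898} = - \frac{21600761}{6569960220}$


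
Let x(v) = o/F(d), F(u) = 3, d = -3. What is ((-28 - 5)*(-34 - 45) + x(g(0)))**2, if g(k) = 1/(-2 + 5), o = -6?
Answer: 6786025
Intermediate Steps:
g(k) = 1/3
x(v) = -2 (x(v) = -6/3 = -6*1/3 = -2)
((-28 - 5)*(-34 - 45) + x(g(0)))**2 = ((-28 - 5)*(-34 - 45) - 2)**2 = (-33*(-79) - 2)**2 = (2607 - 2)**2 = 2605**2 = 6786025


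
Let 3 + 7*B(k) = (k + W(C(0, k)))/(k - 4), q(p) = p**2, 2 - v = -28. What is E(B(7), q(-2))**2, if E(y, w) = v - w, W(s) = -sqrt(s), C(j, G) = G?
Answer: 676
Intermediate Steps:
v = 30 (v = 2 - 1*(-28) = 2 + 28 = 30)
B(k) = -3/7 + (k - sqrt(k))/(7*(-4 + k)) (B(k) = -3/7 + ((k - sqrt(k))/(k - 4))/7 = -3/7 + ((k - sqrt(k))/(-4 + k))/7 = -3/7 + (k - sqrt(k))/(7*(-4 + k)))
E(y, w) = 30 - w
E(B(7), q(-2))**2 = (30 - 1*(-2)**2)**2 = (30 - 1*4)**2 = (30 - 4)**2 = 26**2 = 676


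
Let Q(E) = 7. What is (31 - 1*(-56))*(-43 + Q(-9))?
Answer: -3132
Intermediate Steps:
(31 - 1*(-56))*(-43 + Q(-9)) = (31 - 1*(-56))*(-43 + 7) = (31 + 56)*(-36) = 87*(-36) = -3132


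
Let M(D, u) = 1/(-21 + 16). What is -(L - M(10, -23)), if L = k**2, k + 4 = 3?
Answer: -6/5 ≈ -1.2000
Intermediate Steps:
k = -1 (k = -4 + 3 = -1)
M(D, u) = -1/5 (M(D, u) = 1/(-5) = -1/5)
L = 1 (L = (-1)**2 = 1)
-(L - M(10, -23)) = -(1 - 1*(-1/5)) = -(1 + 1/5) = -1*6/5 = -6/5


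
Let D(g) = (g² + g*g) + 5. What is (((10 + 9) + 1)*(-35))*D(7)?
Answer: -72100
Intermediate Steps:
D(g) = 5 + 2*g² (D(g) = (g² + g²) + 5 = 2*g² + 5 = 5 + 2*g²)
(((10 + 9) + 1)*(-35))*D(7) = (((10 + 9) + 1)*(-35))*(5 + 2*7²) = ((19 + 1)*(-35))*(5 + 2*49) = (20*(-35))*(5 + 98) = -700*103 = -72100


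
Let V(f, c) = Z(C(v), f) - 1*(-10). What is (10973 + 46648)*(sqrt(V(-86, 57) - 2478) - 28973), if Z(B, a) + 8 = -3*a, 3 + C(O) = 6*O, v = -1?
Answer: -1669453233 + 57621*I*sqrt(2218) ≈ -1.6695e+9 + 2.7137e+6*I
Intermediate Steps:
C(O) = -3 + 6*O
Z(B, a) = -8 - 3*a
V(f, c) = 2 - 3*f (V(f, c) = (-8 - 3*f) - 1*(-10) = (-8 - 3*f) + 10 = 2 - 3*f)
(10973 + 46648)*(sqrt(V(-86, 57) - 2478) - 28973) = (10973 + 46648)*(sqrt((2 - 3*(-86)) - 2478) - 28973) = 57621*(sqrt((2 + 258) - 2478) - 28973) = 57621*(sqrt(260 - 2478) - 28973) = 57621*(sqrt(-2218) - 28973) = 57621*(I*sqrt(2218) - 28973) = 57621*(-28973 + I*sqrt(2218)) = -1669453233 + 57621*I*sqrt(2218)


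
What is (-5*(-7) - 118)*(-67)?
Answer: 5561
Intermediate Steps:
(-5*(-7) - 118)*(-67) = (35 - 118)*(-67) = -83*(-67) = 5561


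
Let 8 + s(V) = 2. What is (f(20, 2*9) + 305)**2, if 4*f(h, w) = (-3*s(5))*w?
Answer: 148996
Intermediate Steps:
s(V) = -6 (s(V) = -8 + 2 = -6)
f(h, w) = 9*w/2 (f(h, w) = ((-3*(-6))*w)/4 = (18*w)/4 = 9*w/2)
(f(20, 2*9) + 305)**2 = (9*(2*9)/2 + 305)**2 = ((9/2)*18 + 305)**2 = (81 + 305)**2 = 386**2 = 148996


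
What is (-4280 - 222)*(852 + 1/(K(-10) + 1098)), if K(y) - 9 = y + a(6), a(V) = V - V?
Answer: -4207771790/1097 ≈ -3.8357e+6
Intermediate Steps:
a(V) = 0
K(y) = 9 + y (K(y) = 9 + (y + 0) = 9 + y)
(-4280 - 222)*(852 + 1/(K(-10) + 1098)) = (-4280 - 222)*(852 + 1/((9 - 10) + 1098)) = -4502*(852 + 1/(-1 + 1098)) = -4502*(852 + 1/1097) = -4502*934645/1097 = -4207771790/1097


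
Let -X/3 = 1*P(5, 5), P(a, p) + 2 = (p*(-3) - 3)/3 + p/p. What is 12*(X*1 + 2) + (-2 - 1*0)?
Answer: 274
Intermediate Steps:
P(a, p) = -2 - p (P(a, p) = -2 + ((p*(-3) - 3)/3 + p/p) = -2 + ((-3*p - 3)*(⅓) + 1) = -2 + ((-3 - 3*p)*(⅓) + 1) = -2 + ((-1 - p) + 1) = -2 - p)
X = 21 (X = -3*(-2 - 1*5) = -3*(-2 - 5) = -3*(-7) = 21)
12*(X*1 + 2) + (-2 - 1*0) = 12*(21*1 + 2) + (-2 - 1*0) = 12*(21 + 2) + (-2 + 0) = 12*23 - 2 = 276 - 2 = 274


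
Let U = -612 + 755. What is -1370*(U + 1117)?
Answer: -1726200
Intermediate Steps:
U = 143
-1370*(U + 1117) = -1370*(143 + 1117) = -1370*1260 = -1726200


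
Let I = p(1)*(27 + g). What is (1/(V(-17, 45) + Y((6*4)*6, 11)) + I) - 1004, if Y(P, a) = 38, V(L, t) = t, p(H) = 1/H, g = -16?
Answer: -82418/83 ≈ -992.99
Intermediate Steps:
I = 11 (I = (27 - 16)/1 = 1*11 = 11)
(1/(V(-17, 45) + Y((6*4)*6, 11)) + I) - 1004 = (1/(45 + 38) + 11) - 1004 = (1/83 + 11) - 1004 = 914/83 - 1004 = -82418/83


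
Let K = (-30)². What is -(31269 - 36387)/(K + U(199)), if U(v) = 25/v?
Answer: 1018482/179125 ≈ 5.6859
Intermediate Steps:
K = 900
-(31269 - 36387)/(K + U(199)) = -(31269 - 36387)/(900 + 25/199) = -(-5118)/(900 + 25*(1/199)) = -(-5118)/(900 + 25/199) = -(-5118)/179125/199 = -(-5118)*199/179125 = -1*(-1018482/179125) = 1018482/179125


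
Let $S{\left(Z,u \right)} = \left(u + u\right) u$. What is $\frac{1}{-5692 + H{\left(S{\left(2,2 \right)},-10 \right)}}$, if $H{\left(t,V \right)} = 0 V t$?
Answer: $- \frac{1}{5692} \approx -0.00017569$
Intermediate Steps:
$S{\left(Z,u \right)} = 2 u^{2}$ ($S{\left(Z,u \right)} = 2 u u = 2 u^{2}$)
$H{\left(t,V \right)} = 0$ ($H{\left(t,V \right)} = 0 t = 0$)
$\frac{1}{-5692 + H{\left(S{\left(2,2 \right)},-10 \right)}} = \frac{1}{-5692 + 0} = \frac{1}{-5692} = - \frac{1}{5692}$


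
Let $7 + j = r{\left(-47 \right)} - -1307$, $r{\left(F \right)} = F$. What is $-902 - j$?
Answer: $-2155$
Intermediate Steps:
$j = 1253$ ($j = -7 - -1260 = -7 + \left(-47 + 1307\right) = -7 + 1260 = 1253$)
$-902 - j = -902 - 1253 = -2155$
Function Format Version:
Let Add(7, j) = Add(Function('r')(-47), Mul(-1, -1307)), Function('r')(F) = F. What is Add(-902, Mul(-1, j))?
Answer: -2155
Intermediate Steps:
j = 1253 (j = Add(-7, Add(-47, Mul(-1, -1307))) = Add(-7, Add(-47, 1307)) = Add(-7, 1260) = 1253)
Add(-902, Mul(-1, j)) = Add(-902, Mul(-1, 1253)) = Add(-902, -1253) = -2155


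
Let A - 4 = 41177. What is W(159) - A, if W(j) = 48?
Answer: -41133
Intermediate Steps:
A = 41181 (A = 4 + 41177 = 41181)
W(159) - A = 48 - 1*41181 = 48 - 41181 = -41133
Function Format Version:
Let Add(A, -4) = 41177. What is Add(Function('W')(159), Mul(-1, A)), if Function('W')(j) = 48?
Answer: -41133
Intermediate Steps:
A = 41181 (A = Add(4, 41177) = 41181)
Add(Function('W')(159), Mul(-1, A)) = Add(48, Mul(-1, 41181)) = Add(48, -41181) = -41133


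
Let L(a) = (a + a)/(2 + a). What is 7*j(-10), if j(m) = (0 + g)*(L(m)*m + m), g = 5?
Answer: -1225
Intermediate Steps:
L(a) = 2*a/(2 + a) (L(a) = (2*a)/(2 + a) = 2*a/(2 + a))
j(m) = 5*m + 10*m²/(2 + m) (j(m) = (0 + 5)*((2*m/(2 + m))*m + m) = 5*(2*m²/(2 + m) + m) = 5*(m + 2*m²/(2 + m)) = 5*m + 10*m²/(2 + m))
7*j(-10) = 7*(5*(-10)*(2 + 3*(-10))/(2 - 10)) = 7*(5*(-10)*(2 - 30)/(-8)) = 7*(5*(-10)*(-⅛)*(-28)) = 7*(-175) = -1225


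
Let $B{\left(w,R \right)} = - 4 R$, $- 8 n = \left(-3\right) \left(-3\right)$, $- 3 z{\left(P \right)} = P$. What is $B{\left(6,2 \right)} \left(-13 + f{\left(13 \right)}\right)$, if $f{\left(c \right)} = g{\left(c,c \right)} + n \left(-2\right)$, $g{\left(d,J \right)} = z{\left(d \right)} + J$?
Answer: $\frac{50}{3} \approx 16.667$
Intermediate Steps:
$z{\left(P \right)} = - \frac{P}{3}$
$n = - \frac{9}{8}$ ($n = - \frac{\left(-3\right) \left(-3\right)}{8} = \left(- \frac{1}{8}\right) 9 = - \frac{9}{8} \approx -1.125$)
$g{\left(d,J \right)} = J - \frac{d}{3}$ ($g{\left(d,J \right)} = - \frac{d}{3} + J = J - \frac{d}{3}$)
$f{\left(c \right)} = \frac{9}{4} + \frac{2 c}{3}$ ($f{\left(c \right)} = \left(c - \frac{c}{3}\right) - - \frac{9}{4} = \frac{2 c}{3} + \frac{9}{4} = \frac{9}{4} + \frac{2 c}{3}$)
$B{\left(6,2 \right)} \left(-13 + f{\left(13 \right)}\right) = \left(-4\right) 2 \left(-13 + \left(\frac{9}{4} + \frac{2}{3} \cdot 13\right)\right) = - 8 \left(-13 + \left(\frac{9}{4} + \frac{26}{3}\right)\right) = - 8 \left(-13 + \frac{131}{12}\right) = \left(-8\right) \left(- \frac{25}{12}\right) = \frac{50}{3}$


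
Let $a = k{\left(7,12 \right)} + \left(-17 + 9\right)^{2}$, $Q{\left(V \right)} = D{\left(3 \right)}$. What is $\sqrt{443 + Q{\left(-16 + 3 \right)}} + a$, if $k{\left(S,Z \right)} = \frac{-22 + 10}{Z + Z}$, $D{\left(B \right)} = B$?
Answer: $\frac{127}{2} + \sqrt{446} \approx 84.619$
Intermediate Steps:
$k{\left(S,Z \right)} = - \frac{6}{Z}$ ($k{\left(S,Z \right)} = - \frac{12}{2 Z} = - 12 \frac{1}{2 Z} = - \frac{6}{Z}$)
$Q{\left(V \right)} = 3$
$a = \frac{127}{2}$ ($a = - \frac{6}{12} + \left(-17 + 9\right)^{2} = \left(-6\right) \frac{1}{12} + \left(-8\right)^{2} = - \frac{1}{2} + 64 = \frac{127}{2} \approx 63.5$)
$\sqrt{443 + Q{\left(-16 + 3 \right)}} + a = \sqrt{443 + 3} + \frac{127}{2} = \sqrt{446} + \frac{127}{2} = \frac{127}{2} + \sqrt{446}$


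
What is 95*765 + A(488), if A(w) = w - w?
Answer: 72675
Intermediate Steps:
A(w) = 0
95*765 + A(488) = 95*765 + 0 = 72675 + 0 = 72675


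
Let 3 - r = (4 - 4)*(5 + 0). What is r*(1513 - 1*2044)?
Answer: -1593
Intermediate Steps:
r = 3 (r = 3 - (4 - 4)*(5 + 0) = 3 - 0*5 = 3 - 1*0 = 3 + 0 = 3)
r*(1513 - 1*2044) = 3*(1513 - 1*2044) = 3*(1513 - 2044) = 3*(-531) = -1593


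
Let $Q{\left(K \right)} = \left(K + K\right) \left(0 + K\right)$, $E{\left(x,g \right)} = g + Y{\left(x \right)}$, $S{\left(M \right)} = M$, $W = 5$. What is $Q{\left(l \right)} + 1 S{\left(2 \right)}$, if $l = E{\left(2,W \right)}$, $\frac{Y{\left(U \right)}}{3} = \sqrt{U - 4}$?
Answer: $16 + 60 i \sqrt{2} \approx 16.0 + 84.853 i$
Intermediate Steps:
$Y{\left(U \right)} = 3 \sqrt{-4 + U}$ ($Y{\left(U \right)} = 3 \sqrt{U - 4} = 3 \sqrt{-4 + U}$)
$E{\left(x,g \right)} = g + 3 \sqrt{-4 + x}$
$l = 5 + 3 i \sqrt{2}$ ($l = 5 + 3 \sqrt{-4 + 2} = 5 + 3 \sqrt{-2} = 5 + 3 i \sqrt{2} \approx 5.0 + 4.2426 i$)
$Q{\left(K \right)} = 2 K^{2}$ ($Q{\left(K \right)} = 2 K K = 2 K^{2}$)
$Q{\left(l \right)} + 1 S{\left(2 \right)} = 2 \left(5 + 3 i \sqrt{2}\right)^{2} + 1 \cdot 2 = 2 \left(5 + 3 i \sqrt{2}\right)^{2} + 2 = 2 + 2 \left(5 + 3 i \sqrt{2}\right)^{2}$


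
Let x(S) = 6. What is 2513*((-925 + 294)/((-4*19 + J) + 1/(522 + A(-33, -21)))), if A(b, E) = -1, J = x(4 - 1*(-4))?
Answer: 826151263/36469 ≈ 22654.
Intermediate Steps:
J = 6
2513*((-925 + 294)/((-4*19 + J) + 1/(522 + A(-33, -21)))) = 2513*((-925 + 294)/((-4*19 + 6) + 1/(522 - 1))) = 2513*(-631/((-76 + 6) + 1/521)) = 2513*(-631/(-70 + 1/521)) = 2513*(-631/(-36469/521)) = 2513*(-631*(-521/36469)) = 2513*(328751/36469) = 826151263/36469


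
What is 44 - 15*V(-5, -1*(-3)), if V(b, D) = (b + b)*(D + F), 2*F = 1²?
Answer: 569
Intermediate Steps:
F = ½ (F = (½)*1² = (½)*1 = ½ ≈ 0.50000)
V(b, D) = 2*b*(½ + D) (V(b, D) = (b + b)*(D + ½) = (2*b)*(½ + D) = 2*b*(½ + D))
44 - 15*V(-5, -1*(-3)) = 44 - (-75)*(1 + 2*(-1*(-3))) = 44 - (-75)*(1 + 2*3) = 44 - (-75)*(1 + 6) = 44 - (-75)*7 = 44 - 15*(-35) = 44 + 525 = 569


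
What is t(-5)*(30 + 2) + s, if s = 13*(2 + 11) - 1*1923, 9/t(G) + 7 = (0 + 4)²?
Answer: -1722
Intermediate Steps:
t(G) = 1 (t(G) = 9/(-7 + (0 + 4)²) = 9/(-7 + 4²) = 9/(-7 + 16) = 9/9 = 9*(⅑) = 1)
s = -1754 (s = 13*13 - 1923 = 169 - 1923 = -1754)
t(-5)*(30 + 2) + s = 1*(30 + 2) - 1754 = 1*32 - 1754 = 32 - 1754 = -1722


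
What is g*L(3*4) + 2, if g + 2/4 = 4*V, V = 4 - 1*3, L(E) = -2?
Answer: -5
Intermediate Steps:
V = 1 (V = 4 - 3 = 1)
g = 7/2 (g = -½ + 4*1 = -½ + 4 = 7/2 ≈ 3.5000)
g*L(3*4) + 2 = (7/2)*(-2) + 2 = -7 + 2 = -5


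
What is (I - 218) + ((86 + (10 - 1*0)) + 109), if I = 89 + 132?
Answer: 208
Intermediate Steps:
I = 221
(I - 218) + ((86 + (10 - 1*0)) + 109) = (221 - 218) + ((86 + (10 - 1*0)) + 109) = 3 + ((86 + (10 + 0)) + 109) = 3 + ((86 + 10) + 109) = 3 + (96 + 109) = 3 + 205 = 208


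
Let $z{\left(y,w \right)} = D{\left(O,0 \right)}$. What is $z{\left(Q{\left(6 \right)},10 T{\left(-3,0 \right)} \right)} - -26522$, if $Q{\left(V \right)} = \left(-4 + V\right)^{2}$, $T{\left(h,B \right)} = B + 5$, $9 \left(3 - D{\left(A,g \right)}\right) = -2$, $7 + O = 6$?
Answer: $\frac{238727}{9} \approx 26525.0$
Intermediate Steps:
$O = -1$ ($O = -7 + 6 = -1$)
$D{\left(A,g \right)} = \frac{29}{9}$ ($D{\left(A,g \right)} = 3 - - \frac{2}{9} = 3 + \frac{2}{9} = \frac{29}{9}$)
$T{\left(h,B \right)} = 5 + B$
$z{\left(y,w \right)} = \frac{29}{9}$
$z{\left(Q{\left(6 \right)},10 T{\left(-3,0 \right)} \right)} - -26522 = \frac{29}{9} - -26522 = \frac{29}{9} + 26522 = \frac{238727}{9}$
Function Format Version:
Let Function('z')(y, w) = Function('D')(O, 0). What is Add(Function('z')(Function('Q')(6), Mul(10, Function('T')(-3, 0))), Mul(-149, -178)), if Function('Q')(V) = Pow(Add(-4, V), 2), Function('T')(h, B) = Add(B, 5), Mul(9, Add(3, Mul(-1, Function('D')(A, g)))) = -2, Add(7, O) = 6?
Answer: Rational(238727, 9) ≈ 26525.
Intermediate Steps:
O = -1 (O = Add(-7, 6) = -1)
Function('D')(A, g) = Rational(29, 9) (Function('D')(A, g) = Add(3, Mul(Rational(-1, 9), -2)) = Add(3, Rational(2, 9)) = Rational(29, 9))
Function('T')(h, B) = Add(5, B)
Function('z')(y, w) = Rational(29, 9)
Add(Function('z')(Function('Q')(6), Mul(10, Function('T')(-3, 0))), Mul(-149, -178)) = Add(Rational(29, 9), Mul(-149, -178)) = Add(Rational(29, 9), 26522) = Rational(238727, 9)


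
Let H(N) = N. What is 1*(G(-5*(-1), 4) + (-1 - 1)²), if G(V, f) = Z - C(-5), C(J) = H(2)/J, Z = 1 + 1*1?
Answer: 32/5 ≈ 6.4000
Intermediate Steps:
Z = 2 (Z = 1 + 1 = 2)
C(J) = 2/J
G(V, f) = 12/5 (G(V, f) = 2 - 2/(-5) = 2 - 2*(-1)/5 = 2 - 1*(-⅖) = 2 + ⅖ = 12/5)
1*(G(-5*(-1), 4) + (-1 - 1)²) = 1*(12/5 + (-1 - 1)²) = 1*(12/5 + (-2)²) = 1*(12/5 + 4) = 1*(32/5) = 32/5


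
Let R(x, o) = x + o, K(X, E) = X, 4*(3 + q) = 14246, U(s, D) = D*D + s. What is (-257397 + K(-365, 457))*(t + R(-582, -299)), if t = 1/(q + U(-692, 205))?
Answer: 20388670298602/89783 ≈ 2.2709e+8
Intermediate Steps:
U(s, D) = s + D² (U(s, D) = D² + s = s + D²)
q = 7117/2 (q = -3 + (¼)*14246 = -3 + 7123/2 = 7117/2 ≈ 3558.5)
R(x, o) = o + x
t = 2/89783 (t = 1/(7117/2 + (-692 + 205²)) = 1/(7117/2 + (-692 + 42025)) = 1/(7117/2 + 41333) = 1/(89783/2) = 2/89783 ≈ 2.2276e-5)
(-257397 + K(-365, 457))*(t + R(-582, -299)) = (-257397 - 365)*(2/89783 + (-299 - 582)) = -257762*(2/89783 - 881) = -257762*(-79098821/89783) = 20388670298602/89783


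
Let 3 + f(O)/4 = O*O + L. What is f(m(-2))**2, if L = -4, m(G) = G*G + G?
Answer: 144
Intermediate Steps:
m(G) = G + G**2 (m(G) = G**2 + G = G + G**2)
f(O) = -28 + 4*O**2 (f(O) = -12 + 4*(O*O - 4) = -12 + 4*(O**2 - 4) = -12 + 4*(-4 + O**2) = -12 + (-16 + 4*O**2) = -28 + 4*O**2)
f(m(-2))**2 = (-28 + 4*(-2*(1 - 2))**2)**2 = (-28 + 4*(-2*(-1))**2)**2 = (-28 + 4*2**2)**2 = (-28 + 4*4)**2 = (-28 + 16)**2 = (-12)**2 = 144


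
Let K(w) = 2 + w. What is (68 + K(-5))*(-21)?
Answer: -1365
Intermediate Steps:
(68 + K(-5))*(-21) = (68 + (2 - 5))*(-21) = (68 - 3)*(-21) = 65*(-21) = -1365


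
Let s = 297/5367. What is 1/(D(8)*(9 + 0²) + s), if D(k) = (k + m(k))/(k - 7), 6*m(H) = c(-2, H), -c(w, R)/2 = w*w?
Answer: 1789/107439 ≈ 0.016651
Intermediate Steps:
c(w, R) = -2*w² (c(w, R) = -2*w*w = -2*w²)
m(H) = -4/3 (m(H) = (-2*(-2)²)/6 = (-2*4)/6 = (⅙)*(-8) = -4/3)
D(k) = (-4/3 + k)/(-7 + k) (D(k) = (k - 4/3)/(k - 7) = (-4/3 + k)/(-7 + k))
s = 99/1789 (s = 297*(1/5367) = 99/1789 ≈ 0.055338)
1/(D(8)*(9 + 0²) + s) = 1/(((-4/3 + 8)/(-7 + 8))*(9 + 0²) + 99/1789) = 1/(((20/3)/1)*(9 + 0) + 99/1789) = 1/((1*(20/3))*9 + 99/1789) = 1/((20/3)*9 + 99/1789) = 1/(60 + 99/1789) = 1/(107439/1789) = 1789/107439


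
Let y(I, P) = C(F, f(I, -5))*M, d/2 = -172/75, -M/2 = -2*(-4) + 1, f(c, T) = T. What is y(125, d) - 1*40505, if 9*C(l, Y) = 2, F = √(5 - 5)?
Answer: -40509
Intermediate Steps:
F = 0 (F = √0 = 0)
C(l, Y) = 2/9 (C(l, Y) = (⅑)*2 = 2/9)
M = -18 (M = -2*(-2*(-4) + 1) = -2*(8 + 1) = -2*9 = -18)
d = -344/75 (d = 2*(-172/75) = -344/75 ≈ -4.5867)
y(I, P) = -4 (y(I, P) = (2/9)*(-18) = -4)
y(125, d) - 1*40505 = -4 - 1*40505 = -4 - 40505 = -40509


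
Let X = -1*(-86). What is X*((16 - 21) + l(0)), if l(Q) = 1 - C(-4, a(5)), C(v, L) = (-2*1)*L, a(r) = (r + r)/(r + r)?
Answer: -172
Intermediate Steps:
a(r) = 1 (a(r) = (2*r)/((2*r)) = (2*r)*(1/(2*r)) = 1)
C(v, L) = -2*L
l(Q) = 3 (l(Q) = 1 - (-2) = 1 - 1*(-2) = 1 + 2 = 3)
X = 86
X*((16 - 21) + l(0)) = 86*((16 - 21) + 3) = 86*(-5 + 3) = 86*(-2) = -172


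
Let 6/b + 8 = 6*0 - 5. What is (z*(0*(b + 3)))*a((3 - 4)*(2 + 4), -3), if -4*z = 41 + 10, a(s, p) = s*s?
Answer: 0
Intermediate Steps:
a(s, p) = s²
b = -6/13 (b = 6/(-8 + (6*0 - 5)) = 6/(-8 + (0 - 5)) = 6/(-8 - 5) = 6/(-13) = 6*(-1/13) = -6/13 ≈ -0.46154)
z = -51/4 (z = -(41 + 10)/4 = -¼*51 = -51/4 ≈ -12.750)
(z*(0*(b + 3)))*a((3 - 4)*(2 + 4), -3) = (-0*(-6/13 + 3))*((3 - 4)*(2 + 4))² = (-0*33/13)*(-1*6)² = -51/4*0*(-6)² = 0*36 = 0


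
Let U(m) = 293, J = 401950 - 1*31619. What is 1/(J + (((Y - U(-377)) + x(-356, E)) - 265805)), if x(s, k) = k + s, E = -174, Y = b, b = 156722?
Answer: 1/260425 ≈ 3.8399e-6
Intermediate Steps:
J = 370331 (J = 401950 - 31619 = 370331)
Y = 156722
1/(J + (((Y - U(-377)) + x(-356, E)) - 265805)) = 1/(370331 + (((156722 - 1*293) + (-174 - 356)) - 265805)) = 1/(370331 + (((156722 - 293) - 530) - 265805)) = 1/(370331 + ((156429 - 530) - 265805)) = 1/(370331 + (155899 - 265805)) = 1/(370331 - 109906) = 1/260425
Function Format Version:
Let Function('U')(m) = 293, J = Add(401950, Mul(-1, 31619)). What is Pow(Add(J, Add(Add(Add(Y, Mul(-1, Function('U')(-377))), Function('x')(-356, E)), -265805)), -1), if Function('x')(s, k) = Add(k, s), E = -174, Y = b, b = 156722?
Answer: Rational(1, 260425) ≈ 3.8399e-6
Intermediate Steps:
J = 370331 (J = Add(401950, -31619) = 370331)
Y = 156722
Pow(Add(J, Add(Add(Add(Y, Mul(-1, Function('U')(-377))), Function('x')(-356, E)), -265805)), -1) = Pow(Add(370331, Add(Add(Add(156722, Mul(-1, 293)), Add(-174, -356)), -265805)), -1) = Pow(Add(370331, Add(Add(Add(156722, -293), -530), -265805)), -1) = Pow(Add(370331, Add(Add(156429, -530), -265805)), -1) = Pow(Add(370331, Add(155899, -265805)), -1) = Pow(Add(370331, -109906), -1) = Pow(260425, -1) = Rational(1, 260425)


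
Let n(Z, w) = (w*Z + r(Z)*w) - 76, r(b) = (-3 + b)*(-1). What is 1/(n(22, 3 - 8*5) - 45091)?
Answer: -1/45278 ≈ -2.2086e-5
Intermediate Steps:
r(b) = 3 - b
n(Z, w) = -76 + Z*w + w*(3 - Z) (n(Z, w) = (w*Z + (3 - Z)*w) - 76 = (Z*w + w*(3 - Z)) - 76 = -76 + Z*w + w*(3 - Z))
1/(n(22, 3 - 8*5) - 45091) = 1/((-76 + 3*(3 - 8*5)) - 45091) = 1/((-76 + 3*(3 - 40)) - 45091) = 1/((-76 + 3*(-37)) - 45091) = 1/((-76 - 111) - 45091) = 1/(-187 - 45091) = 1/(-45278) = -1/45278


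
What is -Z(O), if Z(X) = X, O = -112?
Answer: 112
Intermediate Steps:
-Z(O) = -1*(-112) = 112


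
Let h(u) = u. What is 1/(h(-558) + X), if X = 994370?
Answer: 1/993812 ≈ 1.0062e-6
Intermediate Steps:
1/(h(-558) + X) = 1/(-558 + 994370) = 1/993812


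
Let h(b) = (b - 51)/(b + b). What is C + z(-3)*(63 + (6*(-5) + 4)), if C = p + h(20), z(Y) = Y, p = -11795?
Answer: -476271/40 ≈ -11907.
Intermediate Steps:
h(b) = (-51 + b)/(2*b) (h(b) = (-51 + b)/((2*b)) = (-51 + b)*(1/(2*b)) = (-51 + b)/(2*b))
C = -471831/40 (C = -11795 + (½)*(-51 + 20)/20 = -11795 + (½)*(1/20)*(-31) = -11795 - 31/40 = -471831/40 ≈ -11796.)
C + z(-3)*(63 + (6*(-5) + 4)) = -471831/40 - 3*(63 + (6*(-5) + 4)) = -471831/40 - 3*(63 + (-30 + 4)) = -471831/40 - 3*(63 - 26) = -471831/40 - 3*37 = -471831/40 - 111 = -476271/40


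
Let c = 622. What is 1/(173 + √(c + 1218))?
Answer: 173/28089 - 4*√115/28089 ≈ 0.0046319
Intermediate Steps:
1/(173 + √(c + 1218)) = 1/(173 + √(622 + 1218)) = 1/(173 + √1840) = 1/(173 + 4*√115)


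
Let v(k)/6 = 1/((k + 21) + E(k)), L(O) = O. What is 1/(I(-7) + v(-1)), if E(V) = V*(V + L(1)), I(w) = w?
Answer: -10/67 ≈ -0.14925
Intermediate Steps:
E(V) = V*(1 + V) (E(V) = V*(V + 1) = V*(1 + V))
v(k) = 6/(21 + k + k*(1 + k)) (v(k) = 6/((k + 21) + k*(1 + k)) = 6/((21 + k) + k*(1 + k)) = 6/(21 + k + k*(1 + k)))
1/(I(-7) + v(-1)) = 1/(-7 + 6/(21 - 1 - (1 - 1))) = 1/(-7 + 6/(21 - 1 - 1*0)) = 1/(-7 + 6/(21 - 1 + 0)) = 1/(-7 + 6/20) = 1/(-7 + 6*(1/20)) = 1/(-7 + 3/10) = 1/(-67/10) = -10/67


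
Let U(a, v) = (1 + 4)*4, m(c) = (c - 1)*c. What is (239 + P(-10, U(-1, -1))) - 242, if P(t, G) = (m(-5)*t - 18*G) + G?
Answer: -643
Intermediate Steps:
m(c) = c*(-1 + c) (m(c) = (-1 + c)*c = c*(-1 + c))
U(a, v) = 20 (U(a, v) = 5*4 = 20)
P(t, G) = -17*G + 30*t (P(t, G) = ((-5*(-1 - 5))*t - 18*G) + G = ((-5*(-6))*t - 18*G) + G = (30*t - 18*G) + G = (-18*G + 30*t) + G = -17*G + 30*t)
(239 + P(-10, U(-1, -1))) - 242 = (239 + (-17*20 + 30*(-10))) - 242 = (239 + (-340 - 300)) - 242 = (239 - 640) - 242 = -401 - 242 = -643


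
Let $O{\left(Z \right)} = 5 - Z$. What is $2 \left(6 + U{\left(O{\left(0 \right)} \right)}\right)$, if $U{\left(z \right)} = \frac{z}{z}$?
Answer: $14$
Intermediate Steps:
$U{\left(z \right)} = 1$
$2 \left(6 + U{\left(O{\left(0 \right)} \right)}\right) = 2 \left(6 + 1\right) = 2 \cdot 7 = 14$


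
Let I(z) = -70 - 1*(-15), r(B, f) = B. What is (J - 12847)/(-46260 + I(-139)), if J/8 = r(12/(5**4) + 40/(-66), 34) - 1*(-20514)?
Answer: -3119743793/955246875 ≈ -3.2659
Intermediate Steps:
J = 3384713168/20625 (J = 8*((12/(5**4) + 40/(-66)) - 1*(-20514)) = 8*((12/625 + 40*(-1/66)) + 20514) = 8*((12*(1/625) - 20/33) + 20514) = 8*((12/625 - 20/33) + 20514) = 8*(-12104/20625 + 20514) = 8*(423089146/20625) = 3384713168/20625 ≈ 1.6411e+5)
I(z) = -55 (I(z) = -70 + 15 = -55)
(J - 12847)/(-46260 + I(-139)) = (3384713168/20625 - 12847)/(-46260 - 55) = (3119743793/20625)/(-46315) = (3119743793/20625)*(-1/46315) = -3119743793/955246875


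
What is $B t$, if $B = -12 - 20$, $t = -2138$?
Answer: $68416$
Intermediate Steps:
$B = -32$
$B t = \left(-32\right) \left(-2138\right) = 68416$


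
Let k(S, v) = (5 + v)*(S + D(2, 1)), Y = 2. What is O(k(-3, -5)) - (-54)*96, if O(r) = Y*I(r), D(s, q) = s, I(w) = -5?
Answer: 5174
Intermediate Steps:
k(S, v) = (2 + S)*(5 + v) (k(S, v) = (5 + v)*(S + 2) = (5 + v)*(2 + S) = (2 + S)*(5 + v))
O(r) = -10 (O(r) = 2*(-5) = -10)
O(k(-3, -5)) - (-54)*96 = -10 - (-54)*96 = -10 - 54*(-96) = -10 + 5184 = 5174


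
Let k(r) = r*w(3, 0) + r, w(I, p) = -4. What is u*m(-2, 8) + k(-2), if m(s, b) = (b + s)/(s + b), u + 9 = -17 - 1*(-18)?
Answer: -2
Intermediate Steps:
u = -8 (u = -9 + (-17 - 1*(-18)) = -9 + (-17 + 18) = -9 + 1 = -8)
k(r) = -3*r (k(r) = r*(-4) + r = -4*r + r = -3*r)
m(s, b) = 1 (m(s, b) = (b + s)/(b + s) = 1)
u*m(-2, 8) + k(-2) = -8*1 - 3*(-2) = -8 + 6 = -2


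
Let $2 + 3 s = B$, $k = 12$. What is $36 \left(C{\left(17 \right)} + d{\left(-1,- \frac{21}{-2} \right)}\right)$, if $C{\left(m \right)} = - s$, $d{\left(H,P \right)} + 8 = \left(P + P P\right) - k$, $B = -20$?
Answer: $3891$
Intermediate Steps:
$s = - \frac{22}{3}$ ($s = - \frac{2}{3} + \frac{1}{3} \left(-20\right) = - \frac{2}{3} - \frac{20}{3} = - \frac{22}{3} \approx -7.3333$)
$d{\left(H,P \right)} = -20 + P + P^{2}$ ($d{\left(H,P \right)} = -8 - \left(12 - P - P P\right) = -8 - \left(12 - P - P^{2}\right) = -8 + \left(-12 + P + P^{2}\right) = -20 + P + P^{2}$)
$C{\left(m \right)} = \frac{22}{3}$ ($C{\left(m \right)} = \left(-1\right) \left(- \frac{22}{3}\right) = \frac{22}{3}$)
$36 \left(C{\left(17 \right)} + d{\left(-1,- \frac{21}{-2} \right)}\right) = 36 \left(\frac{22}{3} - \left(20 - \frac{441}{4} - \frac{21}{2}\right)\right) = 36 \left(\frac{22}{3} - \left(\frac{19}{2} - \frac{441}{4}\right)\right) = 36 \left(\frac{22}{3} + \left(-20 + \frac{21}{2} + \left(\frac{21}{2}\right)^{2}\right)\right) = 36 \left(\frac{22}{3} + \left(-20 + \frac{21}{2} + \frac{441}{4}\right)\right) = 36 \left(\frac{22}{3} + \frac{403}{4}\right) = 36 \cdot \frac{1297}{12} = 3891$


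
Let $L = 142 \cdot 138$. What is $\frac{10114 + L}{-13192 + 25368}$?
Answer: $\frac{14855}{6088} \approx 2.44$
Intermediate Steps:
$L = 19596$
$\frac{10114 + L}{-13192 + 25368} = \frac{10114 + 19596}{-13192 + 25368} = \frac{29710}{12176} = 29710 \cdot \frac{1}{12176} = \frac{14855}{6088}$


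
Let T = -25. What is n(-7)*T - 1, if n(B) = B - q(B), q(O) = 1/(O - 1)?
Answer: 1367/8 ≈ 170.88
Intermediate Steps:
q(O) = 1/(-1 + O)
n(B) = B - 1/(-1 + B)
n(-7)*T - 1 = ((-1 - 7*(-1 - 7))/(-1 - 7))*(-25) - 1 = ((-1 - 7*(-8))/(-8))*(-25) - 1 = -(-1 + 56)/8*(-25) - 1 = -1/8*55*(-25) - 1 = -55/8*(-25) - 1 = 1375/8 - 1 = 1367/8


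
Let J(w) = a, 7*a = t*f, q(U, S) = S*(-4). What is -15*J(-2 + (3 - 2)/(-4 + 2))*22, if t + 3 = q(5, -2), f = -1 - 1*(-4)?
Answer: -4950/7 ≈ -707.14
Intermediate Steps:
q(U, S) = -4*S
f = 3 (f = -1 + 4 = 3)
t = 5 (t = -3 - 4*(-2) = -3 + 8 = 5)
a = 15/7 (a = (5*3)/7 = (1/7)*15 = 15/7 ≈ 2.1429)
J(w) = 15/7
-15*J(-2 + (3 - 2)/(-4 + 2))*22 = -15*15/7*22 = -225/7*22 = -4950/7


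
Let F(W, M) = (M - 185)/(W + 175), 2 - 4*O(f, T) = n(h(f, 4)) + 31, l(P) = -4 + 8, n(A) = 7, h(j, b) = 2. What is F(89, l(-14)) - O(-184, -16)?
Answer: 2195/264 ≈ 8.3144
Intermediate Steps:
l(P) = 4
O(f, T) = -9 (O(f, T) = ½ - (7 + 31)/4 = ½ - ¼*38 = ½ - 19/2 = -9)
F(W, M) = (-185 + M)/(175 + W)
F(89, l(-14)) - O(-184, -16) = (-185 + 4)/(175 + 89) - 1*(-9) = -181/264 + 9 = 2195/264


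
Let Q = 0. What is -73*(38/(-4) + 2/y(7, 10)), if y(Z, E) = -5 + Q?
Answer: 7227/10 ≈ 722.70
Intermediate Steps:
y(Z, E) = -5 (y(Z, E) = -5 + 0 = -5)
-73*(38/(-4) + 2/y(7, 10)) = -73*(38/(-4) + 2/(-5)) = -73*(38*(-¼) + 2*(-⅕)) = -73*(-19/2 - ⅖) = -73*(-99/10) = 7227/10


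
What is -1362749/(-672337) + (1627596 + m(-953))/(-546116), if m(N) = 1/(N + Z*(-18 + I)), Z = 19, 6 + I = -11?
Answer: -566419697297887/594087520822856 ≈ -0.95343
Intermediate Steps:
I = -17 (I = -6 - 11 = -17)
m(N) = 1/(-665 + N) (m(N) = 1/(N + 19*(-18 - 17)) = 1/(N + 19*(-35)) = 1/(N - 665) = 1/(-665 + N))
-1362749/(-672337) + (1627596 + m(-953))/(-546116) = -1362749/(-672337) + (1627596 + 1/(-665 - 953))/(-546116) = -1362749*(-1/672337) + (1627596 + 1/(-1618))*(-1/546116) = 1362749/672337 + (1627596 - 1/1618)*(-1/546116) = 1362749/672337 + (2633450327/1618)*(-1/546116) = 1362749/672337 - 2633450327/883615688 = -566419697297887/594087520822856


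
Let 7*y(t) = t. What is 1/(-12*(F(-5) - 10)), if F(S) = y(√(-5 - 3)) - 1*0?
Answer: 245/29448 + 7*I*√2/29448 ≈ 0.0083198 + 0.00033617*I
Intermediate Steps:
y(t) = t/7
F(S) = 2*I*√2/7 (F(S) = √(-5 - 3)/7 - 1*0 = √(-8)/7 + 0 = (2*I*√2)/7 + 0 = 2*I*√2/7 + 0 = 2*I*√2/7)
1/(-12*(F(-5) - 10)) = 1/(-12*(2*I*√2/7 - 10)) = 1/(-12*(-10 + 2*I*√2/7)) = 1/(120 - 24*I*√2/7)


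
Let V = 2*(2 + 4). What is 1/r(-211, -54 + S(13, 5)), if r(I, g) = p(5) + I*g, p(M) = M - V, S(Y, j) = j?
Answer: 1/10332 ≈ 9.6787e-5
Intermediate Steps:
V = 12 (V = 2*6 = 12)
p(M) = -12 + M (p(M) = M - 1*12 = M - 12 = -12 + M)
r(I, g) = -7 + I*g (r(I, g) = (-12 + 5) + I*g = -7 + I*g)
1/r(-211, -54 + S(13, 5)) = 1/(-7 - 211*(-54 + 5)) = 1/(-7 - 211*(-49)) = 1/(-7 + 10339) = 1/10332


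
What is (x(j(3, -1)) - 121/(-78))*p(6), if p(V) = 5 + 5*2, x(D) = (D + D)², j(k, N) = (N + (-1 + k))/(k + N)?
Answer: 995/26 ≈ 38.269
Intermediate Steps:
j(k, N) = (-1 + N + k)/(N + k)
x(D) = 4*D² (x(D) = (2*D)² = 4*D²)
p(V) = 15 (p(V) = 5 + 10 = 15)
(x(j(3, -1)) - 121/(-78))*p(6) = (4*((-1 - 1 + 3)/(-1 + 3))² - 121/(-78))*15 = (4*(1/2)² - 121*(-1/78))*15 = (4*((½)*1)² + 121/78)*15 = (4*(½)² + 121/78)*15 = (4*(¼) + 121/78)*15 = (1 + 121/78)*15 = (199/78)*15 = 995/26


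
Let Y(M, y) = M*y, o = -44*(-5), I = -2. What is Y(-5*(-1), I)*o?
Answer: -2200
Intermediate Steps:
o = 220
Y(-5*(-1), I)*o = (-5*(-1)*(-2))*220 = (5*(-2))*220 = -10*220 = -2200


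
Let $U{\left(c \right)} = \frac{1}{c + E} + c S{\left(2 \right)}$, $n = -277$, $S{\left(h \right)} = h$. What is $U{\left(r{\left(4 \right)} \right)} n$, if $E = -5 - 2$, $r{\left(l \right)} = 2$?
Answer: $- \frac{5263}{5} \approx -1052.6$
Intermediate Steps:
$E = -7$ ($E = -5 - 2 = -7$)
$U{\left(c \right)} = \frac{1}{-7 + c} + 2 c$ ($U{\left(c \right)} = \frac{1}{c - 7} + c 2 = \frac{1}{-7 + c} + 2 c$)
$U{\left(r{\left(4 \right)} \right)} n = \frac{1 - 28 + 2 \cdot 2^{2}}{-7 + 2} \left(-277\right) = \frac{1 - 28 + 2 \cdot 4}{-5} \left(-277\right) = - \frac{1 - 28 + 8}{5} \left(-277\right) = \left(- \frac{1}{5}\right) \left(-19\right) \left(-277\right) = \frac{19}{5} \left(-277\right) = - \frac{5263}{5}$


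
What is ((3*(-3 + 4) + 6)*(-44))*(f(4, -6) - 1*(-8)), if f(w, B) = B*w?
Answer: 6336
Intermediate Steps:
((3*(-3 + 4) + 6)*(-44))*(f(4, -6) - 1*(-8)) = ((3*(-3 + 4) + 6)*(-44))*(-6*4 - 1*(-8)) = ((3*1 + 6)*(-44))*(-24 + 8) = ((3 + 6)*(-44))*(-16) = (9*(-44))*(-16) = -396*(-16) = 6336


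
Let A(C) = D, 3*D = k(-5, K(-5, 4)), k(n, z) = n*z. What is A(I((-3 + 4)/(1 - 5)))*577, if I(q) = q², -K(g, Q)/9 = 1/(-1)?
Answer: -8655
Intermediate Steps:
K(g, Q) = 9 (K(g, Q) = -9/(-1) = -9*(-1) = 9)
D = -15 (D = (-5*9)/3 = (⅓)*(-45) = -15)
A(C) = -15
A(I((-3 + 4)/(1 - 5)))*577 = -15*577 = -8655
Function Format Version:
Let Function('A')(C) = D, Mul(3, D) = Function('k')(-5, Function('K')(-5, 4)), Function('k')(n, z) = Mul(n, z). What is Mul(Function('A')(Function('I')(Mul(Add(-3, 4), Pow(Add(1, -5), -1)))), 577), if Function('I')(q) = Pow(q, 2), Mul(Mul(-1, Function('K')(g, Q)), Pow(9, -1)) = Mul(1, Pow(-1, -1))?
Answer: -8655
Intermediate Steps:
Function('K')(g, Q) = 9 (Function('K')(g, Q) = Mul(-9, Mul(1, Pow(-1, -1))) = Mul(-9, Mul(1, -1)) = Mul(-9, -1) = 9)
D = -15 (D = Mul(Rational(1, 3), Mul(-5, 9)) = Mul(Rational(1, 3), -45) = -15)
Function('A')(C) = -15
Mul(Function('A')(Function('I')(Mul(Add(-3, 4), Pow(Add(1, -5), -1)))), 577) = Mul(-15, 577) = -8655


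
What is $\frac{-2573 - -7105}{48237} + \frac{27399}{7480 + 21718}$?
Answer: $\frac{1453970899}{1408423926} \approx 1.0323$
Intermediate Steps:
$\frac{-2573 - -7105}{48237} + \frac{27399}{7480 + 21718} = \left(-2573 + 7105\right) \frac{1}{48237} + \frac{27399}{29198} = 4532 \cdot \frac{1}{48237} + 27399 \cdot \frac{1}{29198} = \frac{4532}{48237} + \frac{27399}{29198} = \frac{1453970899}{1408423926}$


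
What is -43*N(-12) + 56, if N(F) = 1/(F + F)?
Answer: 1387/24 ≈ 57.792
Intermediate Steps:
N(F) = 1/(2*F)
-43*N(-12) + 56 = -43/(2*(-12)) + 56 = -43*(-1)/(2*12) + 56 = -43*(-1/24) + 56 = 43/24 + 56 = 1387/24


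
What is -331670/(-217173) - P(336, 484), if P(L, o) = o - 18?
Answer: -100870948/217173 ≈ -464.47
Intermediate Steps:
P(L, o) = -18 + o
-331670/(-217173) - P(336, 484) = -331670/(-217173) - (-18 + 484) = -331670*(-1/217173) - 1*466 = 331670/217173 - 466 = -100870948/217173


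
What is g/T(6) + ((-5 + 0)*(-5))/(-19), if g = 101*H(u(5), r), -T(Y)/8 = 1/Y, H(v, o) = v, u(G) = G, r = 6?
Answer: -28885/76 ≈ -380.07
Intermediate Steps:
T(Y) = -8/Y
g = 505 (g = 101*5 = 505)
g/T(6) + ((-5 + 0)*(-5))/(-19) = 505/((-8/6)) + ((-5 + 0)*(-5))/(-19) = 505/((-8*1/6)) - 5*(-5)*(-1/19) = 505/(-4/3) + 25*(-1/19) = 505*(-3/4) - 25/19 = -1515/4 - 25/19 = -28885/76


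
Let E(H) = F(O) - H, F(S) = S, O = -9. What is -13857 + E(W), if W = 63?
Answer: -13929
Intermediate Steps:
E(H) = -9 - H
-13857 + E(W) = -13857 + (-9 - 1*63) = -13857 + (-9 - 63) = -13857 - 72 = -13929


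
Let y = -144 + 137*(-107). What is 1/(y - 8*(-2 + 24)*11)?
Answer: -1/16739 ≈ -5.9741e-5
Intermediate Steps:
y = -14803 (y = -144 - 14659 = -14803)
1/(y - 8*(-2 + 24)*11) = 1/(-14803 - 8*(-2 + 24)*11) = 1/(-14803 - 176*11) = 1/(-14803 - 8*242) = 1/(-14803 - 1936) = 1/(-16739) = -1/16739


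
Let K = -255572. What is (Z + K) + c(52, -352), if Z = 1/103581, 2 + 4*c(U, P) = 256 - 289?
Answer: -105893238659/414324 ≈ -2.5558e+5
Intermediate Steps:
c(U, P) = -35/4 (c(U, P) = -½ + (256 - 289)/4 = -½ + (¼)*(-33) = -½ - 33/4 = -35/4)
Z = 1/103581 ≈ 9.6543e-6
(Z + K) + c(52, -352) = (1/103581 - 255572) - 35/4 = -26472403331/103581 - 35/4 = -105893238659/414324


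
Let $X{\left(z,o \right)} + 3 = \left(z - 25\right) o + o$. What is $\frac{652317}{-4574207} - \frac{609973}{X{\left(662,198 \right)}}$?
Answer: $- \frac{220964930936}{44447569419} \approx -4.9714$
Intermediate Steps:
$X{\left(z,o \right)} = -3 + o + o \left(-25 + z\right)$ ($X{\left(z,o \right)} = -3 + \left(\left(z - 25\right) o + o\right) = -3 + \left(\left(-25 + z\right) o + o\right) = -3 + \left(o \left(-25 + z\right) + o\right) = -3 + \left(o + o \left(-25 + z\right)\right) = -3 + o + o \left(-25 + z\right)$)
$\frac{652317}{-4574207} - \frac{609973}{X{\left(662,198 \right)}} = \frac{652317}{-4574207} - \frac{609973}{-3 - 4752 + 198 \cdot 662} = 652317 \left(- \frac{1}{4574207}\right) - \frac{609973}{-3 - 4752 + 131076} = - \frac{652317}{4574207} - \frac{609973}{126321} = - \frac{652317}{4574207} - \frac{46921}{9717} = - \frac{220964930936}{44447569419}$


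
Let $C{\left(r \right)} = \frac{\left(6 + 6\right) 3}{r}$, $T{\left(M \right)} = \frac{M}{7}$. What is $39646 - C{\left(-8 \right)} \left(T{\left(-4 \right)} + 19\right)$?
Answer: $\frac{556205}{14} \approx 39729.0$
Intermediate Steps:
$T{\left(M \right)} = \frac{M}{7}$ ($T{\left(M \right)} = M \frac{1}{7} = \frac{M}{7}$)
$C{\left(r \right)} = \frac{36}{r}$ ($C{\left(r \right)} = \frac{12 \cdot 3}{r} = \frac{36}{r}$)
$39646 - C{\left(-8 \right)} \left(T{\left(-4 \right)} + 19\right) = 39646 - \frac{36}{-8} \left(\frac{1}{7} \left(-4\right) + 19\right) = 39646 - 36 \left(- \frac{1}{8}\right) \left(- \frac{4}{7} + 19\right) = 39646 - \left(- \frac{9}{2}\right) \frac{129}{7} = 39646 - - \frac{1161}{14} = 39646 + \frac{1161}{14} = \frac{556205}{14}$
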